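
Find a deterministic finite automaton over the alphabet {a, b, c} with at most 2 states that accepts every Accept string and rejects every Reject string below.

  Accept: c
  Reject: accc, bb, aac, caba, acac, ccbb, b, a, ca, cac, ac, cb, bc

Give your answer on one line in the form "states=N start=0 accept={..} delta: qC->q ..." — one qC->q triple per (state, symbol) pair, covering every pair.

states=2 start=0 accept={0} delta: 0a->1 0b->1 0c->0 1a->1 1b->1 1c->1

Grow the machine one transition at a time. Run the examples from 0; the earliest place one falls off (shortest prefix, ties alphabetical) gets sent to the lowest-numbered state that keeps every Accept/Reject pair distinguishable — a pair clashes when both reach the same state with identical unread suffix — and to a fresh state only if none does.
a: 0a undefined. 0a->0: no, c/aac meet in 0 with "c" left. Open state 1: 0a->1.
b: 0b undefined. 0b->0: no, c/bc meet in 0 with "c" left. 0b->1: ok.
c: 0c undefined. 0c->0: ok.
aa: 1a undefined. 1a->0: no, c/aac meet in 0. 1a->1: ok.
ac: 1c undefined. 1c->0: no, c/accc meet in 0. 1c->1: ok.
bb: 1b undefined. 1b->0: no, c/bb meet in 0. 1b->1: ok.
All examples now run through 2 states with every (state, symbol) defined. Accept strings end in {0}, Reject strings end in {1}; accept={0}.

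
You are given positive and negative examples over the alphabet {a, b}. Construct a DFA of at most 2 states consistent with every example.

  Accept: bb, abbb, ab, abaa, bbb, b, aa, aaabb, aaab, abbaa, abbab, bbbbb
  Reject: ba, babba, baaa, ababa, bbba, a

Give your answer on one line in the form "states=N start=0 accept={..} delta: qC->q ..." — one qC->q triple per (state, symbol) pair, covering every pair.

State merging on the prefix tree: take the shortest (then alphabetical) example prefix whose next move is undefined and point that move at state 0, else 1, else 2, ...; a target is out if some Accept/Reject pair would then sit in one state with the same input left (inseparable). If every existing state is out, open a new one.
a: 0a undefined. 0a->0: no, aa/a meet in 0. Open state 1: 0a->1.
b: 0b undefined. 0b->0: ok.
aa: 1a undefined. 1a->0: ok.
ab: 1b undefined. 1b->0: ok.
All examples now run through 2 states with every (state, symbol) defined. Accept strings end in {0}, Reject strings end in {1}; accept={0}.

states=2 start=0 accept={0} delta: 0a->1 0b->0 1a->0 1b->0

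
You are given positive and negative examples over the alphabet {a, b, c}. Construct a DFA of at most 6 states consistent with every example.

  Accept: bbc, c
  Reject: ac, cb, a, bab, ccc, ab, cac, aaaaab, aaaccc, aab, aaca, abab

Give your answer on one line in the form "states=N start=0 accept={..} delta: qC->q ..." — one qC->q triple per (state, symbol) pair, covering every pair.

Fold the examples into a partial DFA from state 0: repeatedly fix the first undefined (state, symbol) met by the shortest-then-alphabetical prefix, trying targets in increasing order and rejecting any under which an Accept and a Reject string meet in one state with the same remainder; add a state when all current targets are rejected. Accepting states are where Accept strings end.
a: 0a undefined. 0a->0: no, c/ac meet in 0 with "c" left. Open state 1: 0a->1.
b: 0b undefined. 0b->0: ok.
c: 0c undefined. 0c->0: no, bbc/cb meet in 0. 0c->1: no, bbc/a meet in 1. Open state 2: 0c->2.
aa: 1a undefined. 1a->0: ok.
ab: 1b undefined. 1b->0: ok.
ac: 1c undefined. 1c->0: ok.
ca: 2a undefined. 2a->0: no, bbc/cac meet in 2. 2a->1: ok.
cb: 2b undefined. 2b->0: ok.
cc: 2c undefined. 2c->0: no, bbc/ccc meet in 2. 2c->1: ok.
All examples now run through 3 states with every (state, symbol) defined. Accept strings end in {2}, Reject strings end in {0,1}; accept={2}.

states=3 start=0 accept={2} delta: 0a->1 0b->0 0c->2 1a->0 1b->0 1c->0 2a->1 2b->0 2c->1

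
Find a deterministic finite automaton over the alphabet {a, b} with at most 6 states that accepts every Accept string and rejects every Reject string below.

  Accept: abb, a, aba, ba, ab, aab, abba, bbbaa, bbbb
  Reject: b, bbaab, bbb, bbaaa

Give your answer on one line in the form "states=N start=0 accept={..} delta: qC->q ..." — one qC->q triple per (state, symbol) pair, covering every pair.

states=5 start=0 accept={0,1} delta: 0a->1 0b->2 1a->1 1b->1 2a->0 2b->3 3a->3 3b->4 4a->0 4b->0

Grow the machine one transition at a time. Run the examples from 0; the earliest place one falls off (shortest prefix, ties alphabetical) gets sent to the lowest-numbered state that keeps every Accept/Reject pair distinguishable — a pair clashes when both reach the same state with identical unread suffix — and to a fresh state only if none does.
a: 0a undefined. 0a->0: no, ab/b meet in 0 with "b" left. Open state 1: 0a->1.
b: 0b undefined. 0b->0: no, aab/bbaab meet in 1 with "ab" left. 0b->1: no, abb/bbb meet in 1 with "bb" left. Open state 2: 0b->2.
aa: 1a undefined. 1a->0: no, aab/b meet in 2. 1a->1: ok.
ab: 1b undefined. 1b->0: no, abb/b meet in 2. 1b->1: ok.
ba: 2a undefined. 2a->0: ok.
bb: 2b undefined. 2b->0: no, abb/bbaab meet in 1. 2b->1: no, abb/bbaab meet in 1. 2b->2: no, abb/bbaab meet in 1. Open state 3: 2b->3.
bba: 3a undefined. 3a->0: no, abb/bbaab meet in 1. 3a->1: no, abb/bbaab meet in 1. 3a->2: no, abb/bbaaa meet in 1. 3a->3: ok.
bbb: 3b undefined. 3b->0: no, ba/bbaab meet in 0. 3b->1: no, abb/bbaab meet in 1. 3b->2: no, bbbb/bbaaa meet in 3. 3b->3: no, bbbaa/bbaab meet in 3. Open state 4: 3b->4.
bbba: 4a undefined. 4a->0: ok.
bbbb: 4b undefined. 4b->0: ok.
All examples now run through 5 states with every (state, symbol) defined. Accept strings end in {0,1}, Reject strings end in {2,3,4}; accept={0,1}.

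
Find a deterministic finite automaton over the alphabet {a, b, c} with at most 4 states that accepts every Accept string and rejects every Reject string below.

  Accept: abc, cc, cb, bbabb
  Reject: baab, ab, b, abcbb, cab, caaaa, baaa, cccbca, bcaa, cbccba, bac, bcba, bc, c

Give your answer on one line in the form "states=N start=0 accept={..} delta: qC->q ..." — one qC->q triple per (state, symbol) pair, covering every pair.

Fold the examples into a partial DFA from state 0: repeatedly fix the first undefined (state, symbol) met by the shortest-then-alphabetical prefix, trying targets in increasing order and rejecting any under which an Accept and a Reject string meet in one state with the same remainder; add a state when all current targets are rejected. Accepting states are where Accept strings end.
a: 0a undefined. 0a->0: no, abc/bc meet in 0 with "bc" left. Open state 1: 0a->1.
b: 0b undefined. 0b->0: ok.
c: 0c undefined. 0c->0: no, cc/b meet in 0. 0c->1: no, cc/bac meet in 1 with "c" left. Open state 2: 0c->2.
ab: 1b undefined. 1b->0: no, abc/bc meet in 2. 1b->1: no, abc/bac meet in 1 with "c" left. 1b->2: ok.
ca: 2a undefined. 2a->0: ok.
cb: 2b undefined. 2b->0: no, cb/b meet in 0. 2b->1: no, cb/bcaa meet in 1. 2b->2: no, cb/ab meet in 2. Open state 3: 2b->3.
cc: 2c undefined. 2c->0: no, abc/b meet in 0. 2c->1: no, abc/bcaa meet in 1. 2c->2: no, abc/ab meet in 2. 2c->3: ok.
baa: 1a undefined. 1a->0: ok.
bac: 1c undefined. 1c->0: ok.
cbc: 3c undefined. 3c->0: ok.
abcb: 3b undefined. 3b->0: ok.
bcba: 3a undefined. 3a->0: ok.
All examples now run through 4 states with every (state, symbol) defined. Accept strings end in {3}, Reject strings end in {0,1,2}; accept={3}.

states=4 start=0 accept={3} delta: 0a->1 0b->0 0c->2 1a->0 1b->2 1c->0 2a->0 2b->3 2c->3 3a->0 3b->0 3c->0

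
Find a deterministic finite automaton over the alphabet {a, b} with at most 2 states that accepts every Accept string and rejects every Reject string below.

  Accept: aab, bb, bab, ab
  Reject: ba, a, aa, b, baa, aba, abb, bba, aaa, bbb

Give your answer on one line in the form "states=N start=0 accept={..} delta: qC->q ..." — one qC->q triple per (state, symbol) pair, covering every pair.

State merging on the prefix tree: take the shortest (then alphabetical) example prefix whose next move is undefined and point that move at state 0, else 1, else 2, ...; a target is out if some Accept/Reject pair would then sit in one state with the same input left (inseparable). If every existing state is out, open a new one.
a: 0a undefined. 0a->0: no, aab/b meet in 0 with "b" left. Open state 1: 0a->1.
b: 0b undefined. 0b->0: no, bb/b meet in 0. 0b->1: ok.
aa: 1a undefined. 1a->0: no, aab/a meet in 1. 1a->1: ok.
ab: 1b undefined. 1b->0: ok.
All examples now run through 2 states with every (state, symbol) defined. Accept strings end in {0}, Reject strings end in {1}; accept={0}.

states=2 start=0 accept={0} delta: 0a->1 0b->1 1a->1 1b->0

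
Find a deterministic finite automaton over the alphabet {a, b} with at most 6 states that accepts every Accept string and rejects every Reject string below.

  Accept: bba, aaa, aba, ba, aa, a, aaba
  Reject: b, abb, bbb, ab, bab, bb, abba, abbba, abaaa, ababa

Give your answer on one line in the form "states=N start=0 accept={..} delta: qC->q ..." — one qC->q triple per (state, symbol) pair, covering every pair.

State merging on the prefix tree: take the shortest (then alphabetical) example prefix whose next move is undefined and point that move at state 0, else 1, else 2, ...; a target is out if some Accept/Reject pair would then sit in one state with the same input left (inseparable). If every existing state is out, open a new one.
a: 0a undefined. 0a->0: no, bba/abba meet in 0 with "bba" left. Open state 1: 0a->1.
b: 0b undefined. 0b->0: ok.
aa: 1a undefined. 1a->0: no, aa/b meet in 0. 1a->1: ok.
ab: 1b undefined. 1b->0: no, bba/abba meet in 1. 1b->1: no, bba/abb meet in 1. Open state 2: 1b->2.
aba: 2a undefined. 2a->0: no, bba/abaaa meet in 1. 2a->1: no, bba/abaaa meet in 1. 2a->2: no, aba/ab meet in 2. Open state 3: 2a->3.
abb: 2b undefined. 2b->0: no, bba/abba meet in 1. 2b->1: no, bba/abb meet in 1. 2b->2: no, aba/abba meet in 3. 2b->3: no, aba/abb meet in 3. Open state 4: 2b->4.
abaa: 3a undefined. 3a->0: no, bba/abaaa meet in 1. 3a->1: no, bba/abaaa meet in 1. 3a->2: no, aba/abaaa meet in 3. 3a->3: no, aba/abaaa meet in 3. 3a->4: ok.
abab: 3b undefined. 3b->0: no, bba/ababa meet in 1. 3b->1: no, bba/ababa meet in 1. 3b->2: no, aba/ababa meet in 3. 3b->3: ok.
abba: 4a undefined. 4a->0: ok.
abbb: 4b undefined. 4b->0: no, bba/abbba meet in 1. 4b->1: no, bba/abbba meet in 1. 4b->2: no, aba/abbba meet in 3. 4b->3: ok.
All examples now run through 5 states with every (state, symbol) defined. Accept strings end in {1,3}, Reject strings end in {0,2,4}; accept={1,3}.

states=5 start=0 accept={1,3} delta: 0a->1 0b->0 1a->1 1b->2 2a->3 2b->4 3a->4 3b->3 4a->0 4b->3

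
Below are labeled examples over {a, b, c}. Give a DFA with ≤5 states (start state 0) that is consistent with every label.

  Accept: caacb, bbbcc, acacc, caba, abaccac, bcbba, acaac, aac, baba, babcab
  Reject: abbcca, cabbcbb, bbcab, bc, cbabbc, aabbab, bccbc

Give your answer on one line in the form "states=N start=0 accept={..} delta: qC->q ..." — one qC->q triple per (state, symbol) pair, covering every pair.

states=5 start=0 accept={0,1} delta: 0a->0 0b->1 0c->0 1a->0 1b->2 1c->3 2a->1 2b->0 2c->4 3a->2 3b->0 3c->0 4a->1 4b->1 4c->3

Grow the machine one transition at a time. Run the examples from 0; the earliest place one falls off (shortest prefix, ties alphabetical) gets sent to the lowest-numbered state that keeps every Accept/Reject pair distinguishable — a pair clashes when both reach the same state with identical unread suffix — and to a fresh state only if none does.
a: 0a undefined. 0a->0: ok.
b: 0b undefined. 0b->0: no, aac/bc meet in 0 with "c" left. Open state 1: 0b->1.
c: 0c undefined. 0c->0: ok.
ba: 1a undefined. 1a->0: ok.
bb: 1b undefined. 1b->0: no, caacb/bbcab meet in 1. 1b->1: no, caacb/aabbab meet in 1. Open state 2: 1b->2.
bc: 1c undefined. 1c->0: no, acacc/bc meet in 0. 1c->1: no, caacb/bc meet in 1. 1c->2: no, babcab/aabbab meet in 2 with "ab" left. Open state 3: 1c->3.
bbb: 2b undefined. 2b->0: ok.
bbc: 2c undefined. 2c->0: no, caacb/bbcab meet in 1. 2c->1: no, caacb/bbcab meet in 1. 2c->2: no, caacb/cabbcbb meet in 1. 2c->3: no, babcab/bbcab meet in 3 with "ab" left. Open state 4: 2c->4.
bcb: 3b undefined. 3b->0: ok.
bcc: 3c undefined. 3c->0: ok.
bbca: 4a undefined. 4a->0: no, caacb/bbcab meet in 1. 4a->1: ok.
aabba: 2a undefined. 2a->0: no, caacb/aabbab meet in 1. 2a->1: ok.
abbcc: 4c undefined. 4c->0: no, bbbcc/abbcca meet in 0. 4c->1: no, bbbcc/abbcca meet in 0. 4c->2: no, caacb/abbcca meet in 1. 4c->3: ok.
babca: 3a undefined. 3a->0: no, bbbcc/abbcca meet in 0. 3a->1: no, caacb/abbcca meet in 1. 3a->2: ok.
cabbcb: 4b undefined. 4b->0: no, caacb/cabbcbb meet in 1. 4b->1: ok.
All examples now run through 5 states with every (state, symbol) defined. Accept strings end in {0,1}, Reject strings end in {2,3,4}; accept={0,1}.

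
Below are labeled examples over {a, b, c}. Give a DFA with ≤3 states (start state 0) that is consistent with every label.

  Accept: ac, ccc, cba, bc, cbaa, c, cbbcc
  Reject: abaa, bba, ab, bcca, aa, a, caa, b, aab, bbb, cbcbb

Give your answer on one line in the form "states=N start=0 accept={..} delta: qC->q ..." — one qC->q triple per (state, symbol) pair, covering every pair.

states=3 start=0 accept={1,2} delta: 0a->0 0b->0 0c->1 1a->0 1b->2 1c->0 2a->2 2b->1 2c->0

Grow the machine one transition at a time. Run the examples from 0; the earliest place one falls off (shortest prefix, ties alphabetical) gets sent to the lowest-numbered state that keeps every Accept/Reject pair distinguishable — a pair clashes when both reach the same state with identical unread suffix — and to a fresh state only if none does.
a: 0a undefined. 0a->0: ok.
b: 0b undefined. 0b->0: ok.
c: 0c undefined. 0c->0: no, ac/abaa meet in 0. Open state 1: 0c->1.
ca: 1a undefined. 1a->0: ok.
cb: 1b undefined. 1b->0: no, cba/abaa meet in 0. 1b->1: no, cba/abaa meet in 0. Open state 2: 1b->2.
cc: 1c undefined. 1c->0: ok.
cba: 2a undefined. 2a->0: no, cba/abaa meet in 0. 2a->1: no, cbaa/abaa meet in 0. 2a->2: ok.
cbb: 2b undefined. 2b->0: no, cbbcc/abaa meet in 0. 2b->1: ok.
cbc: 2c undefined. 2c->0: ok.
All examples now run through 3 states with every (state, symbol) defined. Accept strings end in {1,2}, Reject strings end in {0}; accept={1,2}.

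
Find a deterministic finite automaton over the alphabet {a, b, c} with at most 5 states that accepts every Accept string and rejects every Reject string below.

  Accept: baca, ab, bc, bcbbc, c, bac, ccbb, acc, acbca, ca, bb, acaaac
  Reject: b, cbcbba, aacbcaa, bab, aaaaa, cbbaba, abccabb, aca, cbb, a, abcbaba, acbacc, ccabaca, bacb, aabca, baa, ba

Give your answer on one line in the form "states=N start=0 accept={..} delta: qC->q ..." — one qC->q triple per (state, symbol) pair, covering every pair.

Fold the examples into a partial DFA from state 0: repeatedly fix the first undefined (state, symbol) met by the shortest-then-alphabetical prefix, trying targets in increasing order and rejecting any under which an Accept and a Reject string meet in one state with the same remainder; add a state when all current targets are rejected. Accepting states are where Accept strings end.
a: 0a undefined. 0a->0: no, ab/b meet in 0 with "b" left. Open state 1: 0a->1.
b: 0b undefined. 0b->0: no, baca/aca meet in 1 with "ca" left. 0b->1: ok.
c: 0c undefined. 0c->0: no, ab/cbb meet in 1 with "b" left. 0c->1: no, c/b meet in 1. Open state 2: 0c->2.
aa: 1a undefined. 1a->0: ok.
ab: 1b undefined. 1b->0: no, ab/ba meet in 0. 1b->1: no, ab/b meet in 1. 1b->2: ok.
ac: 1c undefined. 1c->0: no, bc/ba meet in 0. 1c->1: no, bc/b meet in 1. 1c->2: no, baca/aca meet in 2 with "a" left. Open state 3: 1c->3.
ca: 2a undefined. 2a->0: no, baca/ba meet in 0. 2a->1: no, baca/b meet in 1. 2a->2: ok.
cb: 2b undefined. 2b->0: no, baca/aacbcaa meet in 2. 2b->1: no, baca/cbb meet in 2. 2b->2: no, baca/cbbaba meet in 2. 2b->3: no, bc/bacb meet in 3. Open state 4: 2b->4.
cc: 2c undefined. 2c->0: ok.
aca: 3a undefined. 3a->0: ok.
acb: 3b undefined. 3b->0: no, acc/acbacc meet in 3 with "c" left. 3b->1: no, bcbbc/aca meet in 0. 3b->2: no, baca/acbacc meet in 2. 3b->3: ok.
acc: 3c undefined. 3c->0: no, bcbbc/aca meet in 0. 3c->1: no, bcbbc/b meet in 1. 3c->2: ok.
cbb: 4b undefined. 4b->0: no, baca/cbbaba meet in 2. 4b->1: ok.
cbc: 4c undefined. 4c->0: no, baca/cbcbba meet in 2. 4c->1: ok.
cbcbba: 4a undefined. 4a->0: ok.
All examples now run through 5 states with every (state, symbol) defined. Accept strings end in {2,3}, Reject strings end in {0,1,4}; accept={2,3}.

states=5 start=0 accept={2,3} delta: 0a->1 0b->1 0c->2 1a->0 1b->2 1c->3 2a->2 2b->4 2c->0 3a->0 3b->3 3c->2 4a->0 4b->1 4c->1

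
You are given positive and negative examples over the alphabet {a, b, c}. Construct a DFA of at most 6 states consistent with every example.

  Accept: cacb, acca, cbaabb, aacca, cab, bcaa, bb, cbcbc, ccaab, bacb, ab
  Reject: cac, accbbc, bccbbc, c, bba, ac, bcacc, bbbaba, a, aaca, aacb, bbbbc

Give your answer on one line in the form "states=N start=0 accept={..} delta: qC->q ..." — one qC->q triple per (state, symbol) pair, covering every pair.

states=6 start=0 accept={1,3,5} delta: 0a->0 0b->1 0c->2 1a->1 1b->3 1c->3 2a->4 2b->2 2c->1 3a->4 3b->5 3c->1 4a->1 4b->1 4c->0 5a->1 5b->0 5c->0

State merging on the prefix tree: take the shortest (then alphabetical) example prefix whose next move is undefined and point that move at state 0, else 1, else 2, ...; a target is out if some Accept/Reject pair would then sit in one state with the same input left (inseparable). If every existing state is out, open a new one.
a: 0a undefined. 0a->0: ok.
b: 0b undefined. 0b->0: no, bb/bba meet in 0. Open state 1: 0b->1.
c: 0c undefined. 0c->0: no, cacb/aacb meet in 1. 0c->1: no, bb/aacb meet in 1 with "b" left. Open state 2: 0c->2.
ba: 1a undefined. 1a->0: no, bacb/aacb meet in 2 with "b" left. 1a->1: ok.
bb: 1b undefined. 1b->0: no, bb/bba meet in 0. 1b->1: no, bb/bba meet in 1. 1b->2: no, bb/c meet in 2. Open state 3: 1b->3.
bc: 1c undefined. 1c->0: no, bcaa/a meet in 0. 1c->1: no, bcaa/bcacc meet in 1. 1c->2: no, bacb/aacb meet in 2 with "b" left. 1c->3: ok.
ca: 2a undefined. 2a->0: no, cacb/aacb meet in 2 with "b" left. 2a->1: no, cab/cac meet in 3. 2a->2: no, cab/aacb meet in 2 with "b" left. 2a->3: no, bb/aaca meet in 3. Open state 4: 2a->4.
cb: 2b undefined. 2b->0: no, cbcbc/c meet in 2. 2b->1: no, ab/aacb meet in 1. 2b->2: ok.
cc: 2c undefined. 2c->0: no, acca/a meet in 0. 2c->1: ok.
bba: 3a undefined. 3a->0: no, acca/bcacc meet in 1. 3a->1: no, acca/bba meet in 1. 3a->2: no, bcaa/aaca meet in 4. 3a->3: no, bcaa/bba meet in 3. 3a->4: ok.
bbb: 3b undefined. 3b->0: no, acca/bbbaba meet in 1. 3b->1: no, bb/accbbc meet in 3. 3b->2: no, acca/accbbc meet in 1. 3b->3: no, cbcbc/accbbc meet in 3 with "c" left. 3b->4: no, bacb/bba meet in 4. Open state 5: 3b->5.
bcc: 3c undefined. 3c->0: no, cbcbc/bccbbc meet in 0. 3c->1: ok.
cab: 4b undefined. 4b->0: no, cab/a meet in 0. 4b->1: ok.
cac: 4c undefined. 4c->0: ok.
bbba: 5a undefined. 5a->0: no, cacb/bbbaba meet in 1. 5a->1: ok.
bbbb: 5b undefined. 5b->0: ok.
bcaa: 4a undefined. 4a->0: no, bcaa/cac meet in 0. 4a->1: ok.
accbbc: 5c undefined. 5c->0: ok.
All examples now run through 6 states with every (state, symbol) defined. Accept strings end in {1,3,5}, Reject strings end in {0,2,4}; accept={1,3,5}.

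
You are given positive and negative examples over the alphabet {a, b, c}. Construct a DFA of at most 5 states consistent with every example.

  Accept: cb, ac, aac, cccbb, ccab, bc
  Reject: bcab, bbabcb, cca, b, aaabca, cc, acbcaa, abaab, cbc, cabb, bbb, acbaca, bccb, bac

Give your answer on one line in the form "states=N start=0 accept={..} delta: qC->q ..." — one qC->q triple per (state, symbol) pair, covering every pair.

states=5 start=0 accept={2,3} delta: 0a->0 0b->1 0c->2 1a->2 1b->0 1c->3 2a->0 2b->2 2c->4 3a->0 3b->0 3c->0 4a->4 4b->2 4c->2

Fold the examples into a partial DFA from state 0: repeatedly fix the first undefined (state, symbol) met by the shortest-then-alphabetical prefix, trying targets in increasing order and rejecting any under which an Accept and a Reject string meet in one state with the same remainder; add a state when all current targets are rejected. Accepting states are where Accept strings end.
a: 0a undefined. 0a->0: ok.
b: 0b undefined. 0b->0: no, cb/bbabcb meet in 0 with "cb" left. Open state 1: 0b->1.
c: 0c undefined. 0c->0: no, cb/b meet in 1. 0c->1: no, ac/b meet in 1. Open state 2: 0c->2.
ba: 1a undefined. 1a->0: no, ac/bac meet in 2. 1a->1: no, bc/bac meet in 1 with "c" left. 1a->2: ok.
bb: 1b undefined. 1b->0: ok.
bc: 1c undefined. 1c->0: no, cb/bccb meet in 2 with "b" left. 1c->1: no, cb/bcab meet in 2 with "b" left. 1c->2: no, cb/bbabcb meet in 2 with "b" left. Open state 3: 1c->3.
ca: 2a undefined. 2a->0: ok.
cb: 2b undefined. 2b->0: no, cb/acbcaa meet in 0. 2b->1: no, cb/b meet in 1. 2b->2: ok.
cc: 2c undefined. 2c->0: no, ccab/b meet in 1. 2c->1: no, cb/cca meet in 2. 2c->2: no, cb/cc meet in 2. 2c->3: no, ccab/bcab meet in 3 with "ab" left. Open state 4: 2c->4.
bca: 3a undefined. 3a->0: ok.
bcc: 3c undefined. 3c->0: ok.
cca: 4a undefined. 4a->0: no, ccab/bcab meet in 1. 4a->1: no, cb/acbcaa meet in 2. 4a->2: no, cb/cca meet in 2. 4a->3: no, ccab/bbabcb meet in 3 with "b" left. 4a->4: ok.
ccc: 4c undefined. 4c->0: no, cccbb/aaabca meet in 0. 4c->1: no, cccbb/bcab meet in 1. 4c->2: ok.
ccab: 4b undefined. 4b->0: no, ccab/aaabca meet in 0. 4b->1: no, ccab/bcab meet in 1. 4b->2: ok.
bbabcb: 3b undefined. 3b->0: ok.
All examples now run through 5 states with every (state, symbol) defined. Accept strings end in {2,3}, Reject strings end in {0,1,4}; accept={2,3}.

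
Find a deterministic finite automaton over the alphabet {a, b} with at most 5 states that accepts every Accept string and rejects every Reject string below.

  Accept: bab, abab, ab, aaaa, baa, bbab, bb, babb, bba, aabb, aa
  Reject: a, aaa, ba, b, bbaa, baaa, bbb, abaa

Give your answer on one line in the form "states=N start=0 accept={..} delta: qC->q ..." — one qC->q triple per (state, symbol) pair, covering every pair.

State merging on the prefix tree: take the shortest (then alphabetical) example prefix whose next move is undefined and point that move at state 0, else 1, else 2, ...; a target is out if some Accept/Reject pair would then sit in one state with the same input left (inseparable). If every existing state is out, open a new one.
a: 0a undefined. 0a->0: no, ab/b meet in 0 with "b" left. Open state 1: 0a->1.
b: 0b undefined. 0b->0: no, baa/bbaa meet in 1 with "a" left. 0b->1: no, aaaa/baaa meet in 1 with "aaa" left. Open state 2: 0b->2.
aa: 1a undefined. 1a->0: ok.
ab: 1b undefined. 1b->0: no, abab/abaa meet in 0. 1b->1: no, abab/b meet in 2. 1b->2: no, ab/b meet in 2. Open state 3: 1b->3.
ba: 2a undefined. 2a->0: no, bab/b meet in 2. 2a->1: ok.
bb: 2b undefined. 2b->0: no, aaaa/bbaa meet in 0. 2b->1: no, bab/bbb meet in 3. 2b->2: no, aaaa/bbaa meet in 0. 2b->3: no, babb/bbb meet in 3 with "b" left. Open state 4: 2b->4.
aba: 3a undefined. 3a->0: no, abab/b meet in 2. 3a->1: no, aaaa/abaa meet in 0. 3a->2: ok.
bba: 4a undefined. 4a->0: no, bbab/b meet in 2. 4a->1: no, aaaa/bbaa meet in 0. 4a->2: no, bba/b meet in 2. 4a->3: ok.
bbb: 4b undefined. 4b->0: no, aaaa/bbb meet in 0. 4b->1: ok.
babb: 3b undefined. 3b->0: ok.
All examples now run through 5 states with every (state, symbol) defined. Accept strings end in {0,3,4}, Reject strings end in {1,2}; accept={0,3,4}.

states=5 start=0 accept={0,3,4} delta: 0a->1 0b->2 1a->0 1b->3 2a->1 2b->4 3a->2 3b->0 4a->3 4b->1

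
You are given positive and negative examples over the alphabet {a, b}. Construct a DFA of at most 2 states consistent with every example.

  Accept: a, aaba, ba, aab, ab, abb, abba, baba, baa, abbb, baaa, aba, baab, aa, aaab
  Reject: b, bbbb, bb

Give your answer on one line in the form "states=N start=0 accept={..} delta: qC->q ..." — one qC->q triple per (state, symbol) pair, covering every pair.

Grow the machine one transition at a time. Run the examples from 0; the earliest place one falls off (shortest prefix, ties alphabetical) gets sent to the lowest-numbered state that keeps every Accept/Reject pair distinguishable — a pair clashes when both reach the same state with identical unread suffix — and to a fresh state only if none does.
a: 0a undefined. 0a->0: no, aab/b meet in 0 with "b" left. Open state 1: 0a->1.
b: 0b undefined. 0b->0: ok.
aa: 1a undefined. 1a->0: no, aab/b meet in 0. 1a->1: ok.
ab: 1b undefined. 1b->0: no, aab/b meet in 0. 1b->1: ok.
All examples now run through 2 states with every (state, symbol) defined. Accept strings end in {1}, Reject strings end in {0}; accept={1}.

states=2 start=0 accept={1} delta: 0a->1 0b->0 1a->1 1b->1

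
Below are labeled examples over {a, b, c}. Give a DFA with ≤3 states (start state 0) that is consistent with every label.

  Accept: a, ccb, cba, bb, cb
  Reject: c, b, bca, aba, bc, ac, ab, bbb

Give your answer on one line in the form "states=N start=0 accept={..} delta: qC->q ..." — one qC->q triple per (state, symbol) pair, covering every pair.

states=2 start=0 accept={0} delta: 0a->0 0b->1 0c->1 1a->1 1b->0 1c->1

Grow the machine one transition at a time. Run the examples from 0; the earliest place one falls off (shortest prefix, ties alphabetical) gets sent to the lowest-numbered state that keeps every Accept/Reject pair distinguishable — a pair clashes when both reach the same state with identical unread suffix — and to a fresh state only if none does.
a: 0a undefined. 0a->0: ok.
b: 0b undefined. 0b->0: no, a/b meet in 0. Open state 1: 0b->1.
c: 0c undefined. 0c->0: no, a/c meet in 0. 0c->1: ok.
bb: 1b undefined. 1b->0: ok.
bc: 1c undefined. 1c->0: no, a/bca meet in 0. 1c->1: ok.
aba: 1a undefined. 1a->0: no, a/bca meet in 0. 1a->1: ok.
All examples now run through 2 states with every (state, symbol) defined. Accept strings end in {0}, Reject strings end in {1}; accept={0}.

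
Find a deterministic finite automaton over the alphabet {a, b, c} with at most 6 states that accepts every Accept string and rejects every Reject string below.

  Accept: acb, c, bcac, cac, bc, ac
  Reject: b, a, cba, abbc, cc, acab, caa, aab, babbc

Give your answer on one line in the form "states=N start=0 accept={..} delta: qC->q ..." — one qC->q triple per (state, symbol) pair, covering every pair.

State merging on the prefix tree: take the shortest (then alphabetical) example prefix whose next move is undefined and point that move at state 0, else 1, else 2, ...; a target is out if some Accept/Reject pair would then sit in one state with the same input left (inseparable). If every existing state is out, open a new one.
a: 0a undefined. 0a->0: ok.
b: 0b undefined. 0b->0: no, c/abbc meet in 0 with "c" left. Open state 1: 0b->1.
c: 0c undefined. 0c->0: no, acb/b meet in 1. 0c->1: no, c/b meet in 1. Open state 2: 0c->2.
ba: 1a undefined. 1a->0: ok.
bc: 1c undefined. 1c->0: no, bc/a meet in 0. 1c->1: no, bc/b meet in 1. 1c->2: ok.
ca: 2a undefined. 2a->0: ok.
cb: 2b undefined. 2b->0: no, acb/a meet in 0. 2b->1: no, acb/b meet in 1. 2b->2: ok.
cc: 2c undefined. 2c->0: ok.
abb: 1b undefined. 1b->0: no, acb/abbc meet in 2. 1b->1: no, acb/abbc meet in 2. 1b->2: ok.
All examples now run through 3 states with every (state, symbol) defined. Accept strings end in {2}, Reject strings end in {0,1}; accept={2}.

states=3 start=0 accept={2} delta: 0a->0 0b->1 0c->2 1a->0 1b->2 1c->2 2a->0 2b->2 2c->0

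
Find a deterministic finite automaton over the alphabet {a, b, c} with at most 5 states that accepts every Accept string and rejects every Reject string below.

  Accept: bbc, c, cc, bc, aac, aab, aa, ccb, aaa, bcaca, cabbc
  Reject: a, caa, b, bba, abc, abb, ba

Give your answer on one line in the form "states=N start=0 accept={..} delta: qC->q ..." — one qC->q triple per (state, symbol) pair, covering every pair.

states=4 start=0 accept={2,3} delta: 0a->1 0b->0 0c->2 1a->2 1b->1 1c->0 2a->3 2b->2 2c->2 3a->0 3b->0 3c->1

Fold the examples into a partial DFA from state 0: repeatedly fix the first undefined (state, symbol) met by the shortest-then-alphabetical prefix, trying targets in increasing order and rejecting any under which an Accept and a Reject string meet in one state with the same remainder; add a state when all current targets are rejected. Accepting states are where Accept strings end.
a: 0a undefined. 0a->0: no, bc/abc meet in 0 with "bc" left. Open state 1: 0a->1.
b: 0b undefined. 0b->0: ok.
c: 0c undefined. 0c->0: no, bbc/b meet in 0. 0c->1: no, bbc/a meet in 1. Open state 2: 0c->2.
aa: 1a undefined. 1a->0: no, aab/b meet in 0. 1a->1: no, aa/a meet in 1. 1a->2: ok.
ab: 1b undefined. 1b->0: no, bbc/abc meet in 2. 1b->1: ok.
ca: 2a undefined. 2a->0: no, aaa/b meet in 0. 2a->1: no, bbc/caa meet in 2. 2a->2: no, bbc/caa meet in 2. Open state 3: 2a->3.
cc: 2c undefined. 2c->0: no, cc/b meet in 0. 2c->1: no, cc/a meet in 1. 2c->2: ok.
aab: 2b undefined. 2b->0: no, aab/b meet in 0. 2b->1: no, aab/a meet in 1. 2b->2: ok.
abc: 1c undefined. 1c->0: ok.
caa: 3a undefined. 3a->0: ok.
cab: 3b undefined. 3b->0: ok.
bcac: 3c undefined. 3c->0: no, bcaca/a meet in 1. 3c->1: ok.
All examples now run through 4 states with every (state, symbol) defined. Accept strings end in {2,3}, Reject strings end in {0,1}; accept={2,3}.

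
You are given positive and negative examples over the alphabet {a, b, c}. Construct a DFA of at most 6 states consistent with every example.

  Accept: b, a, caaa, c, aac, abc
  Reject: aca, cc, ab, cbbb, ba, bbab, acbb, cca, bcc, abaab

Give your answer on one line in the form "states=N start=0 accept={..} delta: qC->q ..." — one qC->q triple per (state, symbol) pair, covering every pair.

states=4 start=0 accept={1} delta: 0a->1 0b->1 0c->1 1a->2 1b->0 1c->3 2a->0 2b->0 2c->1 3a->0 3b->1 3c->0

State merging on the prefix tree: take the shortest (then alphabetical) example prefix whose next move is undefined and point that move at state 0, else 1, else 2, ...; a target is out if some Accept/Reject pair would then sit in one state with the same input left (inseparable). If every existing state is out, open a new one.
a: 0a undefined. 0a->0: no, b/ab meet in 0 with "b" left. Open state 1: 0a->1.
b: 0b undefined. 0b->0: no, a/ba meet in 1. 0b->1: ok.
c: 0c undefined. 0c->0: no, b/cca meet in 1. 0c->1: ok.
aa: 1a undefined. 1a->0: no, caaa/ba meet in 0. 1a->1: no, b/ba meet in 1. Open state 2: 1a->2.
ab: 1b undefined. 1b->0: ok.
ac: 1c undefined. 1c->0: no, b/aca meet in 1. 1c->1: no, b/cc meet in 1. 1c->2: no, aac/bcc meet in 2 with "c" left. Open state 3: 1c->3.
aac: 2c undefined. 2c->0: no, aac/ab meet in 0. 2c->1: ok.
aca: 3a undefined. 3a->0: ok.
acb: 3b undefined. 3b->0: no, b/acbb meet in 1. 3b->1: ok.
bcc: 3c undefined. 3c->0: ok.
caa: 2a undefined. 2a->0: ok.
abaab: 2b undefined. 2b->0: ok.
All examples now run through 4 states with every (state, symbol) defined. Accept strings end in {1}, Reject strings end in {0,2,3}; accept={1}.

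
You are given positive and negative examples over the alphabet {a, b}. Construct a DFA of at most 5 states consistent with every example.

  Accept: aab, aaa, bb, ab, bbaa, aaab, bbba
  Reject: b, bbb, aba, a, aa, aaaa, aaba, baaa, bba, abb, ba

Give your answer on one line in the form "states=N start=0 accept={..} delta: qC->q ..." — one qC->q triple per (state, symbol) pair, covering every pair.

Grow the machine one transition at a time. Run the examples from 0; the earliest place one falls off (shortest prefix, ties alphabetical) gets sent to the lowest-numbered state that keeps every Accept/Reject pair distinguishable — a pair clashes when both reach the same state with identical unread suffix — and to a fresh state only if none does.
a: 0a undefined. 0a->0: no, aab/b meet in 0 with "b" left. Open state 1: 0a->1.
b: 0b undefined. 0b->0: no, aaa/baaa meet in 1 with "aa" left. 0b->1: ok.
aa: 1a undefined. 1a->0: no, aab/b meet in 1. 1a->1: no, aaa/b meet in 1. Open state 2: 1a->2.
ab: 1b undefined. 1b->0: no, bbaa/aa meet in 2. 1b->1: no, bb/b meet in 1. 1b->2: no, aab/bbb meet in 2 with "b" left. Open state 3: 1b->3.
aaa: 2a undefined. 2a->0: no, aaab/b meet in 1. 2a->1: no, aaa/b meet in 1. 2a->2: no, aaa/aa meet in 2. 2a->3: no, aaab/bbb meet in 3 with "b" left. Open state 4: 2a->4.
aab: 2b undefined. 2b->0: ok.
aba: 3a undefined. 3a->0: no, aab/aba meet in 0. 3a->1: no, bbaa/aa meet in 2. 3a->2: ok.
abb: 3b undefined. 3b->0: no, aab/bbb meet in 0. 3b->1: no, bbba/aba meet in 2. 3b->2: ok.
aaaa: 4a undefined. 4a->0: no, aab/aaaa meet in 0. 4a->1: ok.
aaab: 4b undefined. 4b->0: ok.
All examples now run through 5 states with every (state, symbol) defined. Accept strings end in {0,3,4}, Reject strings end in {1,2}; accept={0,3,4}.

states=5 start=0 accept={0,3,4} delta: 0a->1 0b->1 1a->2 1b->3 2a->4 2b->0 3a->2 3b->2 4a->1 4b->0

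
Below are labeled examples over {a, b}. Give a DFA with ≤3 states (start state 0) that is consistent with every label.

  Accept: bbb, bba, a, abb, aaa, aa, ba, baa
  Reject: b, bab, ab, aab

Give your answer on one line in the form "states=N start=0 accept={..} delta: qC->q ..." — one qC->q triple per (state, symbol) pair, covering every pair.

State merging on the prefix tree: take the shortest (then alphabetical) example prefix whose next move is undefined and point that move at state 0, else 1, else 2, ...; a target is out if some Accept/Reject pair would then sit in one state with the same input left (inseparable). If every existing state is out, open a new one.
a: 0a undefined. 0a->0: ok.
b: 0b undefined. 0b->0: no, bbb/b meet in 0. Open state 1: 0b->1.
ba: 1a undefined. 1a->0: ok.
bb: 1b undefined. 1b->0: no, bbb/b meet in 1. 1b->1: no, bbb/b meet in 1. Open state 2: 1b->2.
bba: 2a undefined. 2a->0: ok.
bbb: 2b undefined. 2b->0: ok.
All examples now run through 3 states with every (state, symbol) defined. Accept strings end in {0,2}, Reject strings end in {1}; accept={0,2}.

states=3 start=0 accept={0,2} delta: 0a->0 0b->1 1a->0 1b->2 2a->0 2b->0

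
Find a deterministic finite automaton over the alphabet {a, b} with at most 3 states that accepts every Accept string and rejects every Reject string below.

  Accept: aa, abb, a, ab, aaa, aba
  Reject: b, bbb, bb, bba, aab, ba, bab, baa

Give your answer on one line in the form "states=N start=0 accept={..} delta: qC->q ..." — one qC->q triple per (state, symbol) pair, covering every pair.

Fold the examples into a partial DFA from state 0: repeatedly fix the first undefined (state, symbol) met by the shortest-then-alphabetical prefix, trying targets in increasing order and rejecting any under which an Accept and a Reject string meet in one state with the same remainder; add a state when all current targets are rejected. Accepting states are where Accept strings end.
a: 0a undefined. 0a->0: no, abb/bb meet in 0 with "bb" left. Open state 1: 0a->1.
b: 0b undefined. 0b->0: no, aa/baa meet in 1 with "a" left. 0b->1: no, aa/ba meet in 1 with "a" left. Open state 2: 0b->2.
aa: 1a undefined. 1a->0: ok.
ab: 1b undefined. 1b->0: no, abb/b meet in 2. 1b->1: ok.
ba: 2a undefined. 2a->0: no, aa/ba meet in 0. 2a->1: no, aa/baa meet in 0. 2a->2: ok.
bb: 2b undefined. 2b->0: no, aa/bb meet in 0. 2b->1: no, aa/bba meet in 0. 2b->2: ok.
All examples now run through 3 states with every (state, symbol) defined. Accept strings end in {0,1}, Reject strings end in {2}; accept={0,1}.

states=3 start=0 accept={0,1} delta: 0a->1 0b->2 1a->0 1b->1 2a->2 2b->2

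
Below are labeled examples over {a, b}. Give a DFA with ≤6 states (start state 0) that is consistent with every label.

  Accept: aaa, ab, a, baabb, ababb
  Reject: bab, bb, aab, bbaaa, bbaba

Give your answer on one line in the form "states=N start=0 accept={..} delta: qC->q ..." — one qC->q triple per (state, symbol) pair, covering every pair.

State merging on the prefix tree: take the shortest (then alphabetical) example prefix whose next move is undefined and point that move at state 0, else 1, else 2, ...; a target is out if some Accept/Reject pair would then sit in one state with the same input left (inseparable). If every existing state is out, open a new one.
a: 0a undefined. 0a->0: no, ab/aab meet in 0 with "b" left. Open state 1: 0a->1.
b: 0b undefined. 0b->0: no, aaa/bbaaa meet in 1 with "aa" left. 0b->1: no, ab/bb meet in 1 with "b" left. Open state 2: 0b->2.
aa: 1a undefined. 1a->0: ok.
ab: 1b undefined. 1b->0: no, ababb/aab meet in 2. 1b->1: no, ababb/bb meet in 2 with "b" left. 1b->2: no, ab/aab meet in 2. Open state 3: 1b->3.
ba: 2a undefined. 2a->0: ok.
bb: 2b undefined. 2b->0: no, aaa/bbaaa meet in 1. 2b->1: no, aaa/bb meet in 1. 2b->2: ok.
aba: 3a undefined. 3a->0: no, ababb/bab meet in 2. 3a->1: ok.
ababb: 3b undefined. 3b->0: no, baabb/bbaaa meet in 0. 3b->1: ok.
All examples now run through 4 states with every (state, symbol) defined. Accept strings end in {1,3}, Reject strings end in {0,2}; accept={1,3}.

states=4 start=0 accept={1,3} delta: 0a->1 0b->2 1a->0 1b->3 2a->0 2b->2 3a->1 3b->1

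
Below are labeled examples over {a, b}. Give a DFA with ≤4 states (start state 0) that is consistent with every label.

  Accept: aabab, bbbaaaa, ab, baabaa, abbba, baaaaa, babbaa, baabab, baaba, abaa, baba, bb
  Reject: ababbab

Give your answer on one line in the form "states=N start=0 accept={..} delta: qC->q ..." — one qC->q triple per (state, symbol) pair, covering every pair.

states=4 start=0 accept={0,1,2} delta: 0a->0 0b->1 1a->0 1b->2 2a->3 2b->0 3a->0 3b->3

Grow the machine one transition at a time. Run the examples from 0; the earliest place one falls off (shortest prefix, ties alphabetical) gets sent to the lowest-numbered state that keeps every Accept/Reject pair distinguishable — a pair clashes when both reach the same state with identical unread suffix — and to a fresh state only if none does.
a: 0a undefined. 0a->0: ok.
b: 0b undefined. 0b->0: no, aabab/ababbab meet in 0. Open state 1: 0b->1.
ba: 1a undefined. 1a->0: ok.
bb: 1b undefined. 1b->0: no, aabab/ababbab meet in 1. 1b->1: no, aabab/ababbab meet in 1. Open state 2: 1b->2.
bbb: 2b undefined. 2b->0: ok.
babba: 2a undefined. 2a->0: no, aabab/ababbab meet in 1. 2a->1: no, bb/ababbab meet in 2. 2a->2: no, bbbaaaa/ababbab meet in 0. Open state 3: 2a->3.
babbaa: 3a undefined. 3a->0: ok.
ababbab: 3b undefined. 3b->0: no, bbbaaaa/ababbab meet in 0. 3b->1: no, aabab/ababbab meet in 1. 3b->2: no, bb/ababbab meet in 2. 3b->3: ok.
All examples now run through 4 states with every (state, symbol) defined. Accept strings end in {0,1,2}, Reject strings end in {3}; accept={0,1,2}.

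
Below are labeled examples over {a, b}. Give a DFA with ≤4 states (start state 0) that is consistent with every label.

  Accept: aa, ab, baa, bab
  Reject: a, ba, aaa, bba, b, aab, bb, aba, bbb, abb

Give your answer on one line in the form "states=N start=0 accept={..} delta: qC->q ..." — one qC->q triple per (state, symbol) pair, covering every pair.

Fold the examples into a partial DFA from state 0: repeatedly fix the first undefined (state, symbol) met by the shortest-then-alphabetical prefix, trying targets in increasing order and rejecting any under which an Accept and a Reject string meet in one state with the same remainder; add a state when all current targets are rejected. Accepting states are where Accept strings end.
a: 0a undefined. 0a->0: no, aa/a meet in 0. Open state 1: 0a->1.
b: 0b undefined. 0b->0: ok.
aa: 1a undefined. 1a->0: no, aa/b meet in 0. 1a->1: no, aa/a meet in 1. Open state 2: 1a->2.
ab: 1b undefined. 1b->0: no, ab/b meet in 0. 1b->1: no, aa/aba meet in 2. 1b->2: ok.
aaa: 2a undefined. 2a->0: ok.
aab: 2b undefined. 2b->0: ok.
All examples now run through 3 states with every (state, symbol) defined. Accept strings end in {2}, Reject strings end in {0,1}; accept={2}.

states=3 start=0 accept={2} delta: 0a->1 0b->0 1a->2 1b->2 2a->0 2b->0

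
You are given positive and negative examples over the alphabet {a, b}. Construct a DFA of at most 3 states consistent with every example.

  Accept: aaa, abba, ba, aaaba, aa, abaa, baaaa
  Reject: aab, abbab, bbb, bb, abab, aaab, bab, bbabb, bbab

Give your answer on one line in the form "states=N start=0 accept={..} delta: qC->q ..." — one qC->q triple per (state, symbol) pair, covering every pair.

states=2 start=0 accept={0} delta: 0a->0 0b->1 1a->0 1b->1

Grow the machine one transition at a time. Run the examples from 0; the earliest place one falls off (shortest prefix, ties alphabetical) gets sent to the lowest-numbered state that keeps every Accept/Reject pair distinguishable — a pair clashes when both reach the same state with identical unread suffix — and to a fresh state only if none does.
a: 0a undefined. 0a->0: ok.
b: 0b undefined. 0b->0: no, aaa/aab meet in 0. Open state 1: 0b->1.
ba: 1a undefined. 1a->0: ok.
bb: 1b undefined. 1b->0: no, aaa/bb meet in 0. 1b->1: ok.
All examples now run through 2 states with every (state, symbol) defined. Accept strings end in {0}, Reject strings end in {1}; accept={0}.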